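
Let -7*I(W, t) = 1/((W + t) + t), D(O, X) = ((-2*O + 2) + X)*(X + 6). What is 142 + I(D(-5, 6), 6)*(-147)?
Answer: 10799/76 ≈ 142.09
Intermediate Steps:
D(O, X) = (6 + X)*(2 + X - 2*O) (D(O, X) = ((2 - 2*O) + X)*(6 + X) = (2 + X - 2*O)*(6 + X) = (6 + X)*(2 + X - 2*O))
I(W, t) = -1/(7*(W + 2*t)) (I(W, t) = -1/(7*((W + t) + t)) = -1/(7*(W + 2*t)))
142 + I(D(-5, 6), 6)*(-147) = 142 - 1/(7*(12 + 6² - 12*(-5) + 8*6 - 2*(-5)*6) + 14*6)*(-147) = 142 - 1/(7*(12 + 36 + 60 + 48 + 60) + 84)*(-147) = 142 - 1/(7*216 + 84)*(-147) = 142 - 1/(1512 + 84)*(-147) = 142 - 1/1596*(-147) = 142 + 7/76 = 10799/76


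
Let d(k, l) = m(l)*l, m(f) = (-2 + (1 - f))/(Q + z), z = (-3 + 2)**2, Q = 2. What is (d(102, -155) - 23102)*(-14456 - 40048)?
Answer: 1692821568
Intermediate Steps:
z = 1 (z = (-1)**2 = 1)
m(f) = -1/3 - f/3 (m(f) = (-2 + (1 - f))/(2 + 1) = (-1 - f)/3 = (-1 - f)*(1/3) = -1/3 - f/3)
d(k, l) = l*(-1/3 - l/3) (d(k, l) = (-1/3 - l/3)*l = l*(-1/3 - l/3))
(d(102, -155) - 23102)*(-14456 - 40048) = (-1/3*(-155)*(1 - 155) - 23102)*(-14456 - 40048) = (-1/3*(-155)*(-154) - 23102)*(-54504) = (-23870/3 - 23102)*(-54504) = -93176/3*(-54504) = 1692821568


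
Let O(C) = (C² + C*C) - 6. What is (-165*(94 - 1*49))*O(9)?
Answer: -1158300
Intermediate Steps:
O(C) = -6 + 2*C² (O(C) = (C² + C²) - 6 = 2*C² - 6 = -6 + 2*C²)
(-165*(94 - 1*49))*O(9) = (-165*(94 - 1*49))*(-6 + 2*9²) = (-165*(94 - 49))*(-6 + 2*81) = (-165*45)*(-6 + 162) = -7425*156 = -1158300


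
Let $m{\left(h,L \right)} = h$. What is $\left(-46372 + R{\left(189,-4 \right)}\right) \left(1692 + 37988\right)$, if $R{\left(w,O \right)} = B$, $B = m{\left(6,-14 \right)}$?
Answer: $-1839802880$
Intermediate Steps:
$B = 6$
$R{\left(w,O \right)} = 6$
$\left(-46372 + R{\left(189,-4 \right)}\right) \left(1692 + 37988\right) = \left(-46372 + 6\right) \left(1692 + 37988\right) = \left(-46366\right) 39680 = -1839802880$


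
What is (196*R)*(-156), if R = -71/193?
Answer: 2170896/193 ≈ 11248.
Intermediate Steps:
R = -71/193 (R = -71*1/193 = -71/193 ≈ -0.36788)
(196*R)*(-156) = (196*(-71/193))*(-156) = -13916/193*(-156) = 2170896/193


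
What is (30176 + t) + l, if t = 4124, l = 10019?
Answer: 44319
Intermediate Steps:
(30176 + t) + l = (30176 + 4124) + 10019 = 34300 + 10019 = 44319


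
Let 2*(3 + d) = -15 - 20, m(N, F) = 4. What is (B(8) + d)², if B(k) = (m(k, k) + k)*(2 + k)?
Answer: 39601/4 ≈ 9900.3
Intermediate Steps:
d = -41/2 (d = -3 + (-15 - 20)/2 = -3 + (½)*(-35) = -3 - 35/2 = -41/2 ≈ -20.500)
B(k) = (2 + k)*(4 + k) (B(k) = (4 + k)*(2 + k) = (2 + k)*(4 + k))
(B(8) + d)² = ((8 + 8² + 6*8) - 41/2)² = ((8 + 64 + 48) - 41/2)² = (120 - 41/2)² = (199/2)² = 39601/4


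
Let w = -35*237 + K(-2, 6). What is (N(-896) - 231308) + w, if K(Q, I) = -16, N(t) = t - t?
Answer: -239619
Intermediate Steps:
N(t) = 0
w = -8311 (w = -35*237 - 16 = -8295 - 16 = -8311)
(N(-896) - 231308) + w = (0 - 231308) - 8311 = -231308 - 8311 = -239619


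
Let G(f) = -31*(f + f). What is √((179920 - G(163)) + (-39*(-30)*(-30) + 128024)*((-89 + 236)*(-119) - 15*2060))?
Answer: 3*I*√499631234 ≈ 67057.0*I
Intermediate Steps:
G(f) = -62*f
√((179920 - G(163)) + (-39*(-30)*(-30) + 128024)*((-89 + 236)*(-119) - 15*2060)) = √((179920 - (-62)*163) + (-39*(-30)*(-30) + 128024)*((-89 + 236)*(-119) - 15*2060)) = √((179920 - 1*(-10106)) + (1170*(-30) + 128024)*(147*(-119) - 30900)) = √((179920 + 10106) + (-35100 + 128024)*(-17493 - 30900)) = √(190026 + 92924*(-48393)) = √(190026 - 4496871132) = √(-4496681106) = 3*I*√499631234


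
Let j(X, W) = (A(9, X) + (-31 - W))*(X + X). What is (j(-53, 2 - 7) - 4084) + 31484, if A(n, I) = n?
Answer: 29202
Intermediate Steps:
j(X, W) = 2*X*(-22 - W) (j(X, W) = (9 + (-31 - W))*(X + X) = (-22 - W)*(2*X) = 2*X*(-22 - W))
(j(-53, 2 - 7) - 4084) + 31484 = (-2*(-53)*(22 + (2 - 7)) - 4084) + 31484 = (-2*(-53)*(22 - 5) - 4084) + 31484 = (-2*(-53)*17 - 4084) + 31484 = (1802 - 4084) + 31484 = -2282 + 31484 = 29202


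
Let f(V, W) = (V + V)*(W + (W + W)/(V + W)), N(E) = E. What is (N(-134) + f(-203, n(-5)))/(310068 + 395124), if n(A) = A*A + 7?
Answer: -1109281/60293916 ≈ -0.018398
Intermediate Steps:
n(A) = 7 + A² (n(A) = A² + 7 = 7 + A²)
f(V, W) = 2*V*(W + 2*W/(V + W)) (f(V, W) = (2*V)*(W + (2*W)/(V + W)) = (2*V)*(W + 2*W/(V + W)) = 2*V*(W + 2*W/(V + W)))
(N(-134) + f(-203, n(-5)))/(310068 + 395124) = (-134 + 2*(-203)*(7 + (-5)²)*(2 - 203 + (7 + (-5)²))/(-203 + (7 + (-5)²)))/(310068 + 395124) = (-134 + 2*(-203)*(7 + 25)*(2 - 203 + (7 + 25))/(-203 + (7 + 25)))/705192 = (-134 + 2*(-203)*32*(2 - 203 + 32)/(-203 + 32))*(1/705192) = (-134 + 2*(-203)*32*(-169)/(-171))*(1/705192) = (-134 + 2*(-203)*32*(-1/171)*(-169))*(1/705192) = (-134 - 2195648/171)*(1/705192) = -2218562/171*1/705192 = -1109281/60293916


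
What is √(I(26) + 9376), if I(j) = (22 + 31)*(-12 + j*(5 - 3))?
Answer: 2*√2874 ≈ 107.22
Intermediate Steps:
I(j) = -636 + 106*j (I(j) = 53*(-12 + j*2) = 53*(-12 + 2*j) = -636 + 106*j)
√(I(26) + 9376) = √((-636 + 106*26) + 9376) = √((-636 + 2756) + 9376) = √(2120 + 9376) = √11496 = 2*√2874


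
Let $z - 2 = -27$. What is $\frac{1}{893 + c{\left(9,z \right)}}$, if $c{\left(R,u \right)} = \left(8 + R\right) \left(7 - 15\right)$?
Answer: $\frac{1}{757} \approx 0.001321$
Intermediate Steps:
$z = -25$ ($z = 2 - 27 = -25$)
$c{\left(R,u \right)} = -64 - 8 R$ ($c{\left(R,u \right)} = \left(8 + R\right) \left(-8\right) = -64 - 8 R$)
$\frac{1}{893 + c{\left(9,z \right)}} = \frac{1}{893 - 136} = \frac{1}{757}$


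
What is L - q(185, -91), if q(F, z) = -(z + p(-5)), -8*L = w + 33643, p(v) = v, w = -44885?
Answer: 5237/4 ≈ 1309.3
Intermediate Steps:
L = 5621/4 (L = -(-44885 + 33643)/8 = -⅛*(-11242) = 5621/4 ≈ 1405.3)
q(F, z) = 5 - z (q(F, z) = -(z - 5) = -(-5 + z) = 5 - z)
L - q(185, -91) = 5621/4 - (5 - 1*(-91)) = 5621/4 - (5 + 91) = 5621/4 - 1*96 = 5621/4 - 96 = 5237/4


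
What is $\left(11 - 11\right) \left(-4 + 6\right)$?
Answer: $0$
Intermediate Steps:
$\left(11 - 11\right) \left(-4 + 6\right) = 0 \cdot 2 = 0$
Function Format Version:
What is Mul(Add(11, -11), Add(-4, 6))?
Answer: 0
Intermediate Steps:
Mul(Add(11, -11), Add(-4, 6)) = Mul(0, 2) = 0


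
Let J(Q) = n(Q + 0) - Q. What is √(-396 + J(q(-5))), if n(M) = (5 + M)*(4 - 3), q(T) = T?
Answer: I*√391 ≈ 19.774*I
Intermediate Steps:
n(M) = 5 + M (n(M) = (5 + M)*1 = 5 + M)
J(Q) = 5 (J(Q) = (5 + (Q + 0)) - Q = (5 + Q) - Q = 5)
√(-396 + J(q(-5))) = √(-396 + 5) = √(-391) = I*√391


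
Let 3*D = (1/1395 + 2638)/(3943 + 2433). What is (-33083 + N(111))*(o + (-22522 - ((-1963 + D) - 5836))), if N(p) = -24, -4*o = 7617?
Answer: 14688844335316247/26683560 ≈ 5.5048e+8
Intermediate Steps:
D = 3680011/26683560 (D = ((1/1395 + 2638)/(3943 + 2433))/3 = ((1/1395 + 2638)/6376)/3 = ((3680011/1395)*(1/6376))/3 = (⅓)*(3680011/8894520) = 3680011/26683560 ≈ 0.13791)
o = -7617/4 (o = -¼*7617 = -7617/4 ≈ -1904.3)
(-33083 + N(111))*(o + (-22522 - ((-1963 + D) - 5836))) = (-33083 - 24)*(-7617/4 + (-22522 - ((-1963 + 3680011/26683560) - 5836))) = -33107*(-7617/4 + (-22522 - (-52376148269/26683560 - 5836))) = -33107*(-7617/4 + (-22522 - 1*(-208101404429/26683560))) = -33107*(-7617/4 + (-22522 + 208101404429/26683560)) = -33107*(-7617/4 - 392865733891/26683560) = -33107*(-443677903021/26683560) = 14688844335316247/26683560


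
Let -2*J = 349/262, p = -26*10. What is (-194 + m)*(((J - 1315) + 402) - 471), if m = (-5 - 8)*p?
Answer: -1155825045/262 ≈ -4.4115e+6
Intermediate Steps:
p = -260
m = 3380 (m = (-5 - 8)*(-260) = -13*(-260) = 3380)
J = -349/524 (J = -349/(2*262) = -½*349/262 = -349/524 ≈ -0.66603)
(-194 + m)*(((J - 1315) + 402) - 471) = (-194 + 3380)*(((-349/524 - 1315) + 402) - 471) = 3186*((-689409/524 + 402) - 471) = 3186*(-478761/524 - 471) = 3186*(-725565/524) = -1155825045/262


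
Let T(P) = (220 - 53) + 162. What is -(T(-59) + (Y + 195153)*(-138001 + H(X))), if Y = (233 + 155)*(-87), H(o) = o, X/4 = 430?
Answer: 21995344228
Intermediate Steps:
X = 1720 (X = 4*430 = 1720)
Y = -33756 (Y = 388*(-87) = -33756)
T(P) = 329 (T(P) = 167 + 162 = 329)
-(T(-59) + (Y + 195153)*(-138001 + H(X))) = -(329 + (-33756 + 195153)*(-138001 + 1720)) = -(329 + 161397*(-136281)) = -(329 - 21995344557) = -1*(-21995344228) = 21995344228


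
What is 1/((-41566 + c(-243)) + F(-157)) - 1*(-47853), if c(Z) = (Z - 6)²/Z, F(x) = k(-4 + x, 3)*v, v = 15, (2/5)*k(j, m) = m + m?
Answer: 53743512861/1123096 ≈ 47853.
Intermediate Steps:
k(j, m) = 5*m (k(j, m) = 5*(m + m)/2 = 5*(2*m)/2 = 5*m)
F(x) = 225 (F(x) = (5*3)*15 = 15*15 = 225)
c(Z) = (-6 + Z)²/Z
1/((-41566 + c(-243)) + F(-157)) - 1*(-47853) = 1/((-41566 + (-6 - 243)²/(-243)) + 225) - 1*(-47853) = 1/((-41566 - 1/243*(-249)²) + 225) + 47853 = 1/((-41566 - 1/243*62001) + 225) + 47853 = 1/((-41566 - 6889/27) + 225) + 47853 = 1/(-1129171/27 + 225) + 47853 = 1/(-1123096/27) + 47853 = -27/1123096 + 47853 = 53743512861/1123096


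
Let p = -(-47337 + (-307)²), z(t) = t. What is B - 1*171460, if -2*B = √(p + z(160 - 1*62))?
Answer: -171460 - I*√46814/2 ≈ -1.7146e+5 - 108.18*I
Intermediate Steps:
p = -46912 (p = -(-47337 + 94249) = -1*46912 = -46912)
B = -I*√46814/2 (B = -√(-46912 + (160 - 1*62))/2 = -√(-46912 + (160 - 62))/2 = -√(-46912 + 98)/2 = -I*√46814/2 ≈ -108.18*I)
B - 1*171460 = -I*√46814/2 - 1*171460 = -I*√46814/2 - 171460 = -171460 - I*√46814/2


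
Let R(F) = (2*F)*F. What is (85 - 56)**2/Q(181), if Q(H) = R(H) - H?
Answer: 841/65341 ≈ 0.012871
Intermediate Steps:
R(F) = 2*F**2
Q(H) = -H + 2*H**2 (Q(H) = 2*H**2 - H = -H + 2*H**2)
(85 - 56)**2/Q(181) = (85 - 56)**2/((181*(-1 + 2*181))) = 29**2/((181*(-1 + 362))) = 841/((181*361)) = 841/65341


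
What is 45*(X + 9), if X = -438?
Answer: -19305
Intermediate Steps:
45*(X + 9) = 45*(-438 + 9) = 45*(-429) = -19305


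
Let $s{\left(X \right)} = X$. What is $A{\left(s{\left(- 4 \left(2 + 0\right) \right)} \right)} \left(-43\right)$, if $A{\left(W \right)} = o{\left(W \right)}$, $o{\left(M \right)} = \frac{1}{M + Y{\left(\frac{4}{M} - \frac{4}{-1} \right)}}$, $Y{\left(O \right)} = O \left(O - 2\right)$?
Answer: $\frac{172}{11} \approx 15.636$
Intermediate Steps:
$Y{\left(O \right)} = O \left(-2 + O\right)$
$o{\left(M \right)} = \frac{1}{M + \left(2 + \frac{4}{M}\right) \left(4 + \frac{4}{M}\right)}$ ($o{\left(M \right)} = \frac{1}{M + \left(\frac{4}{M} - \frac{4}{-1}\right) \left(-2 + \left(\frac{4}{M} - \frac{4}{-1}\right)\right)} = \frac{1}{M + \left(\frac{4}{M} - -4\right) \left(-2 + \left(\frac{4}{M} - -4\right)\right)} = \frac{1}{M + \left(\frac{4}{M} + 4\right) \left(-2 + \left(\frac{4}{M} + 4\right)\right)} = \frac{1}{M + \left(4 + \frac{4}{M}\right) \left(-2 + \left(4 + \frac{4}{M}\right)\right)} = \frac{1}{M + \left(4 + \frac{4}{M}\right) \left(2 + \frac{4}{M}\right)} = \frac{1}{M + \left(2 + \frac{4}{M}\right) \left(4 + \frac{4}{M}\right)}$)
$A{\left(W \right)} = \frac{W^{2}}{W^{3} + 8 \left(1 + W\right) \left(2 + W\right)}$
$A{\left(s{\left(- 4 \left(2 + 0\right) \right)} \right)} \left(-43\right) = \frac{\left(- 4 \left(2 + 0\right)\right)^{2}}{\left(- 4 \left(2 + 0\right)\right)^{3} + 8 \left(1 - 4 \left(2 + 0\right)\right) \left(2 - 4 \left(2 + 0\right)\right)} \left(-43\right) = \frac{\left(\left(-4\right) 2\right)^{2}}{\left(\left(-4\right) 2\right)^{3} + 8 \left(1 - 8\right) \left(2 - 8\right)} \left(-43\right) = \frac{\left(-8\right)^{2}}{\left(-8\right)^{3} + 8 \left(1 - 8\right) \left(2 - 8\right)} \left(-43\right) = \frac{64}{-512 + 8 \left(-7\right) \left(-6\right)} \left(-43\right) = \frac{64}{-512 + 336} \left(-43\right) = \frac{64}{-176} \left(-43\right) = 64 \left(- \frac{1}{176}\right) \left(-43\right) = \left(- \frac{4}{11}\right) \left(-43\right) = \frac{172}{11}$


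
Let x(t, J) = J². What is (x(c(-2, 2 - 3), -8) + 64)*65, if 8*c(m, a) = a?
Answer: 8320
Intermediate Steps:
c(m, a) = a/8
(x(c(-2, 2 - 3), -8) + 64)*65 = ((-8)² + 64)*65 = (64 + 64)*65 = 128*65 = 8320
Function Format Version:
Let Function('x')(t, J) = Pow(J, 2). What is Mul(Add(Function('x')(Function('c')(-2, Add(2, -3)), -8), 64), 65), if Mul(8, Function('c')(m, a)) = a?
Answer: 8320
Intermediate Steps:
Function('c')(m, a) = Mul(Rational(1, 8), a)
Mul(Add(Function('x')(Function('c')(-2, Add(2, -3)), -8), 64), 65) = Mul(Add(Pow(-8, 2), 64), 65) = Mul(Add(64, 64), 65) = Mul(128, 65) = 8320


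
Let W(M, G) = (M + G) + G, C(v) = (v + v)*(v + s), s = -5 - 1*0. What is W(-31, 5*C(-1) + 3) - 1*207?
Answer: -112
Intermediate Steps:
s = -5 (s = -5 + 0 = -5)
C(v) = 2*v*(-5 + v) (C(v) = (v + v)*(v - 5) = (2*v)*(-5 + v) = 2*v*(-5 + v))
W(M, G) = M + 2*G (W(M, G) = (G + M) + G = M + 2*G)
W(-31, 5*C(-1) + 3) - 1*207 = (-31 + 2*(5*(2*(-1)*(-5 - 1)) + 3)) - 1*207 = (-31 + 2*(5*(2*(-1)*(-6)) + 3)) - 207 = (-31 + 2*(5*12 + 3)) - 207 = (-31 + 2*(60 + 3)) - 207 = (-31 + 2*63) - 207 = (-31 + 126) - 207 = 95 - 207 = -112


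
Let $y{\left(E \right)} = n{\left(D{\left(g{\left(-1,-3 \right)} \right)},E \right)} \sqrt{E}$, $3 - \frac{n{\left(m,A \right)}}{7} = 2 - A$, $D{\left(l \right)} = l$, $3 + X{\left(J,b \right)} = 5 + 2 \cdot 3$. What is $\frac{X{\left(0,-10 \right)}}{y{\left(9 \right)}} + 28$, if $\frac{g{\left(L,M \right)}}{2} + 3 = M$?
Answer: $\frac{2944}{105} \approx 28.038$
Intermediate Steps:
$g{\left(L,M \right)} = -6 + 2 M$
$X{\left(J,b \right)} = 8$ ($X{\left(J,b \right)} = -3 + \left(5 + 2 \cdot 3\right) = -3 + \left(5 + 6\right) = -3 + 11 = 8$)
$n{\left(m,A \right)} = 7 + 7 A$ ($n{\left(m,A \right)} = 21 - 7 \left(2 - A\right) = 21 + \left(-14 + 7 A\right) = 7 + 7 A$)
$y{\left(E \right)} = \sqrt{E} \left(7 + 7 E\right)$ ($y{\left(E \right)} = \left(7 + 7 E\right) \sqrt{E} = \sqrt{E} \left(7 + 7 E\right)$)
$\frac{X{\left(0,-10 \right)}}{y{\left(9 \right)}} + 28 = \frac{8}{7 \sqrt{9} \left(1 + 9\right)} + 28 = \frac{8}{7 \cdot 3 \cdot 10} + 28 = \frac{8}{210} + 28 = 8 \cdot \frac{1}{210} + 28 = \frac{4}{105} + 28 = \frac{2944}{105}$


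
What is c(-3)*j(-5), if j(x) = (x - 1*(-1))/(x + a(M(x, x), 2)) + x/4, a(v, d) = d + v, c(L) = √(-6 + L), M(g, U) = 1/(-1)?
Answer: -3*I/4 ≈ -0.75*I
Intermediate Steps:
M(g, U) = -1
j(x) = 1 + x/4 (j(x) = (x - 1*(-1))/(x + (2 - 1)) + x/4 = (x + 1)/(x + 1) + x*(¼) = (1 + x)/(1 + x) + x/4 = 1 + x/4)
c(-3)*j(-5) = √(-6 - 3)*(1 + (¼)*(-5)) = √(-9)*(1 - 5/4) = (3*I)*(-¼) = -3*I/4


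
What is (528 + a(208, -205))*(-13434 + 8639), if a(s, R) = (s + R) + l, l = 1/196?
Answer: -71292745/28 ≈ -2.5462e+6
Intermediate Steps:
l = 1/196 ≈ 0.0051020
a(s, R) = 1/196 + R + s (a(s, R) = (s + R) + 1/196 = (R + s) + 1/196 = 1/196 + R + s)
(528 + a(208, -205))*(-13434 + 8639) = (528 + (1/196 - 205 + 208))*(-13434 + 8639) = (528 + 589/196)*(-4795) = (104077/196)*(-4795) = -71292745/28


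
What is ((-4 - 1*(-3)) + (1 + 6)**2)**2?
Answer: 2304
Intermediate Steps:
((-4 - 1*(-3)) + (1 + 6)**2)**2 = ((-4 + 3) + 7**2)**2 = (-1 + 49)**2 = 48**2 = 2304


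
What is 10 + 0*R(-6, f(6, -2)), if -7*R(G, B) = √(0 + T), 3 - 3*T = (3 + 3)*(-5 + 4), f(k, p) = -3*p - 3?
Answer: 10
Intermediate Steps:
f(k, p) = -3 - 3*p
T = 3 (T = 1 - (3 + 3)*(-5 + 4)/3 = 1 - 2*(-1) = 1 - ⅓*(-6) = 1 + 2 = 3)
R(G, B) = -√3/7 (R(G, B) = -√(0 + 3)/7 = -√3/7)
10 + 0*R(-6, f(6, -2)) = 10 + 0*(-√3/7) = 10 + 0 = 10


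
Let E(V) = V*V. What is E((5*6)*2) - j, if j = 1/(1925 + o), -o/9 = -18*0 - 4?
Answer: 7059599/1961 ≈ 3600.0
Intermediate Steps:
o = 36 (o = -9*(-18*0 - 4) = -9*(0 - 4) = -9*(-4) = 36)
E(V) = V²
j = 1/1961 (j = 1/(1925 + 36) = 1/1961 ≈ 0.00050994)
E((5*6)*2) - j = ((5*6)*2)² - 1*1/1961 = (30*2)² - 1/1961 = 60² - 1/1961 = 3600 - 1/1961 = 7059599/1961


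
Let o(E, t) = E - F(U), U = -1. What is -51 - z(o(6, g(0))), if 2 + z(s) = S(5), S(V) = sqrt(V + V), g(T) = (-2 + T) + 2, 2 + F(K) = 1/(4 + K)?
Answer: -49 - sqrt(10) ≈ -52.162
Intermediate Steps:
F(K) = -2 + 1/(4 + K)
g(T) = T
S(V) = sqrt(2)*sqrt(V) (S(V) = sqrt(2*V) = sqrt(2)*sqrt(V))
o(E, t) = 5/3 + E (o(E, t) = E - (-7 - 2*(-1))/(4 - 1) = E - (-7 + 2)/3 = E - (-5)/3 = E - 1*(-5/3) = E + 5/3 = 5/3 + E)
z(s) = -2 + sqrt(10) (z(s) = -2 + sqrt(2)*sqrt(5) = -2 + sqrt(10))
-51 - z(o(6, g(0))) = -51 - (-2 + sqrt(10)) = -51 + (2 - sqrt(10)) = -49 - sqrt(10)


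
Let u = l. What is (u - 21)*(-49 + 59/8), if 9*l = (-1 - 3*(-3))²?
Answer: 4625/8 ≈ 578.13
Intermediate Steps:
l = 64/9 (l = (-1 - 3*(-3))²/9 = (-1 + 9)²/9 = (⅑)*8² = (⅑)*64 = 64/9 ≈ 7.1111)
u = 64/9 ≈ 7.1111
(u - 21)*(-49 + 59/8) = (64/9 - 21)*(-49 + 59/8) = -125*(-49 + 59*(⅛))/9 = -125*(-49 + 59/8)/9 = -125/9*(-333/8) = 4625/8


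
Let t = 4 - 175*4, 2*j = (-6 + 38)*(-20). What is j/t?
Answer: 40/87 ≈ 0.45977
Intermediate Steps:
j = -320 (j = ((-6 + 38)*(-20))/2 = (32*(-20))/2 = (½)*(-640) = -320)
t = -696 (t = 4 - 35*20 = 4 - 700 = -696)
j/t = -320/(-696) = -320*(-1/696) = 40/87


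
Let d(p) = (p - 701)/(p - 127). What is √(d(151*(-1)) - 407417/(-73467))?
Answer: √11085334767065/1134657 ≈ 2.9343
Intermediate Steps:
d(p) = (-701 + p)/(-127 + p)
√(d(151*(-1)) - 407417/(-73467)) = √((-701 + 151*(-1))/(-127 + 151*(-1)) - 407417/(-73467)) = √((-701 - 151)/(-127 - 151) - 407417*(-1/73467)) = √(-852/(-278) + 407417/73467) = √(-1/278*(-852) + 407417/73467) = √(426/139 + 407417/73467) = √(87927905/10211913) = √11085334767065/1134657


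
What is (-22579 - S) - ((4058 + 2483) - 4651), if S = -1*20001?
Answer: -4468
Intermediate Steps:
S = -20001
(-22579 - S) - ((4058 + 2483) - 4651) = (-22579 - 1*(-20001)) - ((4058 + 2483) - 4651) = (-22579 + 20001) - (6541 - 4651) = -2578 - 1*1890 = -2578 - 1890 = -4468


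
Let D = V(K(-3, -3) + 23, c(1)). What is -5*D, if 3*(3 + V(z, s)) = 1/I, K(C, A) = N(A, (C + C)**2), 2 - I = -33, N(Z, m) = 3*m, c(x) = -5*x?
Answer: 314/21 ≈ 14.952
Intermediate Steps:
I = 35 (I = 2 - 1*(-33) = 2 + 33 = 35)
K(C, A) = 12*C**2 (K(C, A) = 3*(C + C)**2 = 3*(2*C)**2 = 3*(4*C**2) = 12*C**2)
V(z, s) = -314/105 (V(z, s) = -3 + (1/3)/35 = -3 + (1/3)*(1/35) = -3 + 1/105 = -314/105)
D = -314/105 ≈ -2.9905
-5*D = -5*(-314/105) = 314/21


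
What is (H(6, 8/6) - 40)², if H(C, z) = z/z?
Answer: 1521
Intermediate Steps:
H(C, z) = 1
(H(6, 8/6) - 40)² = (1 - 40)² = (-39)² = 1521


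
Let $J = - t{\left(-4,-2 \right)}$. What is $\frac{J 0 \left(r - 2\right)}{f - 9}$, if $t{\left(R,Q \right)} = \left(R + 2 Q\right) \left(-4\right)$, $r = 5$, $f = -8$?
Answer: $0$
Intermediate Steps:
$t{\left(R,Q \right)} = - 8 Q - 4 R$
$J = -32$ ($J = - (\left(-8\right) \left(-2\right) - -16) = - (16 + 16) = \left(-1\right) 32 = -32$)
$\frac{J 0 \left(r - 2\right)}{f - 9} = \frac{\left(-32\right) 0 \left(5 - 2\right)}{-8 - 9} = \frac{\left(-32\right) 0 \cdot 3}{-17} = \left(-32\right) 0 \left(- \frac{1}{17}\right) = 0 \left(- \frac{1}{17}\right) = 0$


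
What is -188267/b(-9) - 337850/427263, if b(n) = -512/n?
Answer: -724128688189/218758656 ≈ -3310.2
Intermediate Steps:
-188267/b(-9) - 337850/427263 = -188267/((-512/(-9))) - 337850/427263 = -188267/((-512*(-1/9))) - 337850*1/427263 = -188267/512/9 - 337850/427263 = -188267*9/512 - 337850/427263 = -1694403/512 - 337850/427263 = -724128688189/218758656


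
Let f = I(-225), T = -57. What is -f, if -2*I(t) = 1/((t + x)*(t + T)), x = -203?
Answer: 1/241392 ≈ 4.1426e-6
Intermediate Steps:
I(t) = -1/(2*(-203 + t)*(-57 + t)) (I(t) = -1/((t - 203)*(t - 57))/2 = -1/((-203 + t)*(-57 + t))/2 = -1/(2*(-203 + t)*(-57 + t)))
f = -1/241392 (f = -1/(23142 - 520*(-225) + 2*(-225)²) = -1/(23142 + 117000 + 2*50625) = -1/(23142 + 117000 + 101250) = -1/241392 ≈ -4.1426e-6)
-f = -1*(-1/241392) = 1/241392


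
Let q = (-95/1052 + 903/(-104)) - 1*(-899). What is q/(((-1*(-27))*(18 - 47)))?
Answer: -24349489/21416616 ≈ -1.1369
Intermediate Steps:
q = 24349489/27352 (q = (-95*1/1052 + 903*(-1/104)) + 899 = (-95/1052 - 903/104) + 899 = -239959/27352 + 899 = 24349489/27352 ≈ 890.23)
q/(((-1*(-27))*(18 - 47))) = 24349489/(27352*(((-1*(-27))*(18 - 47)))) = 24349489/(27352*((27*(-29)))) = (24349489/27352)/(-783) = (24349489/27352)*(-1/783) = -24349489/21416616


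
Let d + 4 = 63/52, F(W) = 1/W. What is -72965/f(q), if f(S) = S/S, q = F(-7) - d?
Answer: -72965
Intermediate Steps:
d = -145/52 (d = -4 + 63/52 = -145/52 ≈ -2.7885)
q = 963/364 (q = 1/(-7) - 1*(-145/52) = -⅐ + 145/52 = 963/364 ≈ 2.6456)
f(S) = 1
-72965/f(q) = -72965/1 = -72965*1 = -72965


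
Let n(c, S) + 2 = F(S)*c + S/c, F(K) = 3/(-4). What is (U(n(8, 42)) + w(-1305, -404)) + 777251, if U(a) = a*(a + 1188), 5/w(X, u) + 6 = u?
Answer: 507738457/656 ≈ 7.7399e+5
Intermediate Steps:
w(X, u) = 5/(-6 + u)
F(K) = -¾ (F(K) = 3*(-¼) = -¾)
n(c, S) = -2 - 3*c/4 + S/c (n(c, S) = -2 + (-3*c/4 + S/c) = -2 - 3*c/4 + S/c)
U(a) = a*(1188 + a)
(U(n(8, 42)) + w(-1305, -404)) + 777251 = ((-2 - ¾*8 + 42/8)*(1188 + (-2 - ¾*8 + 42/8)) + 5/(-6 - 404)) + 777251 = ((-2 - 6 + 42*(⅛))*(1188 + (-2 - 6 + 42*(⅛))) + 5/(-410)) + 777251 = ((-2 - 6 + 21/4)*(1188 + (-2 - 6 + 21/4)) + 5*(-1/410)) + 777251 = (-11*(1188 - 11/4)/4 - 1/82) + 777251 = (-11/4*4741/4 - 1/82) + 777251 = (-52151/16 - 1/82) + 777251 = -2138199/656 + 777251 = 507738457/656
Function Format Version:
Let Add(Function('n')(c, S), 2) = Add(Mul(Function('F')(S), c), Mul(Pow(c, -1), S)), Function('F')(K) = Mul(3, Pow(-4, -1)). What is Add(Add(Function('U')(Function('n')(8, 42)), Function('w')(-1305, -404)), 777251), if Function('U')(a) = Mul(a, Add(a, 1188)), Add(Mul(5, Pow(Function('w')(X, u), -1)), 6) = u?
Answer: Rational(507738457, 656) ≈ 7.7399e+5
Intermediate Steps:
Function('w')(X, u) = Mul(5, Pow(Add(-6, u), -1))
Function('F')(K) = Rational(-3, 4) (Function('F')(K) = Mul(3, Rational(-1, 4)) = Rational(-3, 4))
Function('n')(c, S) = Add(-2, Mul(Rational(-3, 4), c), Mul(S, Pow(c, -1))) (Function('n')(c, S) = Add(-2, Add(Mul(Rational(-3, 4), c), Mul(Pow(c, -1), S))) = Add(-2, Add(Mul(Rational(-3, 4), c), Mul(S, Pow(c, -1)))) = Add(-2, Mul(Rational(-3, 4), c), Mul(S, Pow(c, -1))))
Function('U')(a) = Mul(a, Add(1188, a))
Add(Add(Function('U')(Function('n')(8, 42)), Function('w')(-1305, -404)), 777251) = Add(Add(Mul(Add(-2, Mul(Rational(-3, 4), 8), Mul(42, Pow(8, -1))), Add(1188, Add(-2, Mul(Rational(-3, 4), 8), Mul(42, Pow(8, -1))))), Mul(5, Pow(Add(-6, -404), -1))), 777251) = Add(Add(Mul(Add(-2, -6, Mul(42, Rational(1, 8))), Add(1188, Add(-2, -6, Mul(42, Rational(1, 8))))), Mul(5, Pow(-410, -1))), 777251) = Add(Add(Mul(Add(-2, -6, Rational(21, 4)), Add(1188, Add(-2, -6, Rational(21, 4)))), Mul(5, Rational(-1, 410))), 777251) = Add(Add(Mul(Rational(-11, 4), Add(1188, Rational(-11, 4))), Rational(-1, 82)), 777251) = Add(Add(Mul(Rational(-11, 4), Rational(4741, 4)), Rational(-1, 82)), 777251) = Add(Add(Rational(-52151, 16), Rational(-1, 82)), 777251) = Add(Rational(-2138199, 656), 777251) = Rational(507738457, 656)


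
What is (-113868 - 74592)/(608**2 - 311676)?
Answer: -47115/14497 ≈ -3.2500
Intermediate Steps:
(-113868 - 74592)/(608**2 - 311676) = -188460/(369664 - 311676) = -188460/57988 = -188460*1/57988 = -47115/14497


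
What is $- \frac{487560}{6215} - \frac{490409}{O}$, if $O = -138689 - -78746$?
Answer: $- \frac{98784593}{1405833} \approx -70.268$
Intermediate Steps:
$O = -59943$ ($O = -138689 + 78746 = -59943$)
$- \frac{487560}{6215} - \frac{490409}{O} = - \frac{487560}{6215} - \frac{490409}{-59943} = \left(-487560\right) \frac{1}{6215} - - \frac{9253}{1131} = - \frac{97512}{1243} + \frac{9253}{1131} = - \frac{98784593}{1405833}$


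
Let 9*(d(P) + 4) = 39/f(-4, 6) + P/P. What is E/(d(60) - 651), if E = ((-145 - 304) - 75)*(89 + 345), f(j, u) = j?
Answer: 8186976/23615 ≈ 346.69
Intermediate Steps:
d(P) = -179/36 (d(P) = -4 + (39/(-4) + P/P)/9 = -4 + (39*(-1/4) + 1)/9 = -4 + (-39/4 + 1)/9 = -4 + (1/9)*(-35/4) = -4 - 35/36 = -179/36)
E = -227416 (E = (-449 - 75)*434 = -524*434 = -227416)
E/(d(60) - 651) = -227416/(-179/36 - 651) = -227416/(-23615/36) = -227416*(-36/23615) = 8186976/23615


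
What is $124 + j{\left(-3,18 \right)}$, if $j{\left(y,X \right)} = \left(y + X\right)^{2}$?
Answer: $349$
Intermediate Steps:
$j{\left(y,X \right)} = \left(X + y\right)^{2}$
$124 + j{\left(-3,18 \right)} = 124 + \left(18 - 3\right)^{2} = 124 + 15^{2} = 124 + 225 = 349$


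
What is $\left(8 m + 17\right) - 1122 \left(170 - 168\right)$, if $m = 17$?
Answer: $-2091$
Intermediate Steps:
$\left(8 m + 17\right) - 1122 \left(170 - 168\right) = \left(8 \cdot 17 + 17\right) - 1122 \left(170 - 168\right) = \left(136 + 17\right) - 1122 \left(170 - 168\right) = 153 - 2244 = -2091$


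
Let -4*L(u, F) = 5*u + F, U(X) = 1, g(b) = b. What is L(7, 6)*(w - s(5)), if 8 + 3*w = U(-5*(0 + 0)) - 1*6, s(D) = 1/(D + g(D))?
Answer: 5453/120 ≈ 45.442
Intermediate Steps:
L(u, F) = -5*u/4 - F/4 (L(u, F) = -(5*u + F)/4 = -(F + 5*u)/4 = -5*u/4 - F/4)
s(D) = 1/(2*D) (s(D) = 1/(D + D) = 1/(2*D))
w = -13/3 (w = -8/3 + (1 - 1*6)/3 = -8/3 + (1 - 6)/3 = -8/3 + (⅓)*(-5) = -8/3 - 5/3 = -13/3 ≈ -4.3333)
L(7, 6)*(w - s(5)) = (-5/4*7 - ¼*6)*(-13/3 - 1/(2*5)) = (-35/4 - 3/2)*(-13/3 - 1/(2*5)) = -41*(-13/3 - 1*⅒)/4 = -41*(-13/3 - ⅒)/4 = -41/4*(-133/30) = 5453/120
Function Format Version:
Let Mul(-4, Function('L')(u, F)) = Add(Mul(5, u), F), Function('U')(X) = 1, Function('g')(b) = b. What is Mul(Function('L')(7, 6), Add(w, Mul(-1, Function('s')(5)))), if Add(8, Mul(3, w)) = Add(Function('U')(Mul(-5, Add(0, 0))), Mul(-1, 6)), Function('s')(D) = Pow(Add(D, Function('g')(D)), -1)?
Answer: Rational(5453, 120) ≈ 45.442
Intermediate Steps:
Function('L')(u, F) = Add(Mul(Rational(-5, 4), u), Mul(Rational(-1, 4), F)) (Function('L')(u, F) = Mul(Rational(-1, 4), Add(Mul(5, u), F)) = Mul(Rational(-1, 4), Add(F, Mul(5, u))) = Add(Mul(Rational(-5, 4), u), Mul(Rational(-1, 4), F)))
Function('s')(D) = Mul(Rational(1, 2), Pow(D, -1)) (Function('s')(D) = Pow(Add(D, D), -1) = Pow(Mul(2, D), -1) = Mul(Rational(1, 2), Pow(D, -1)))
w = Rational(-13, 3) (w = Add(Rational(-8, 3), Mul(Rational(1, 3), Add(1, Mul(-1, 6)))) = Add(Rational(-8, 3), Mul(Rational(1, 3), Add(1, -6))) = Add(Rational(-8, 3), Mul(Rational(1, 3), -5)) = Add(Rational(-8, 3), Rational(-5, 3)) = Rational(-13, 3) ≈ -4.3333)
Mul(Function('L')(7, 6), Add(w, Mul(-1, Function('s')(5)))) = Mul(Add(Mul(Rational(-5, 4), 7), Mul(Rational(-1, 4), 6)), Add(Rational(-13, 3), Mul(-1, Mul(Rational(1, 2), Pow(5, -1))))) = Mul(Add(Rational(-35, 4), Rational(-3, 2)), Add(Rational(-13, 3), Mul(-1, Mul(Rational(1, 2), Rational(1, 5))))) = Mul(Rational(-41, 4), Add(Rational(-13, 3), Mul(-1, Rational(1, 10)))) = Mul(Rational(-41, 4), Add(Rational(-13, 3), Rational(-1, 10))) = Mul(Rational(-41, 4), Rational(-133, 30)) = Rational(5453, 120)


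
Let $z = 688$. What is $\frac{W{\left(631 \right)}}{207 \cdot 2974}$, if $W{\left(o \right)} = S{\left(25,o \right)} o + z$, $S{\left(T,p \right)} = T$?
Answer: $\frac{16463}{615618} \approx 0.026742$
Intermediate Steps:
$W{\left(o \right)} = 688 + 25 o$ ($W{\left(o \right)} = 25 o + 688 = 688 + 25 o$)
$\frac{W{\left(631 \right)}}{207 \cdot 2974} = \frac{688 + 25 \cdot 631}{207 \cdot 2974} = \frac{688 + 15775}{615618} = 16463 \cdot \frac{1}{615618} = \frac{16463}{615618}$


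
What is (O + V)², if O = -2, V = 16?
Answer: 196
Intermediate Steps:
(O + V)² = (-2 + 16)² = 14² = 196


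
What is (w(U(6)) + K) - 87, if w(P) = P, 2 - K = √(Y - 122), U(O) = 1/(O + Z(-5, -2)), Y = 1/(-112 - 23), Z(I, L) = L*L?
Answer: -849/10 - I*√247065/45 ≈ -84.9 - 11.046*I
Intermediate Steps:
Z(I, L) = L²
Y = -1/135 (Y = 1/(-135) = -1/135 ≈ -0.0074074)
U(O) = 1/(4 + O) (U(O) = 1/(O + (-2)²) = 1/(O + 4) = 1/(4 + O))
K = 2 - I*√247065/45 (K = 2 - √(-1/135 - 122) = 2 - √(-16471/135) = 2 - I*√247065/45 ≈ 2.0 - 11.046*I)
(w(U(6)) + K) - 87 = (1/(4 + 6) + (2 - I*√247065/45)) - 87 = (1/10 + (2 - I*√247065/45)) - 87 = (⅒ + (2 - I*√247065/45)) - 87 = (21/10 - I*√247065/45) - 87 = -849/10 - I*√247065/45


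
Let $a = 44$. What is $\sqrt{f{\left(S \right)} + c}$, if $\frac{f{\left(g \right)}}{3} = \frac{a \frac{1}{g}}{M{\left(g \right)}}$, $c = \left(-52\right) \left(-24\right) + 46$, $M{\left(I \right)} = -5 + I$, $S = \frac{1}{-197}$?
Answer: $\frac{2 \sqrt{394318162}}{493} \approx 80.558$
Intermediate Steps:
$S = - \frac{1}{197} \approx -0.0050761$
$c = 1294$ ($c = 1248 + 46 = 1294$)
$f{\left(g \right)} = \frac{132}{g \left(-5 + g\right)}$ ($f{\left(g \right)} = 3 \frac{44 \frac{1}{g}}{-5 + g} = 3 \frac{44}{g \left(-5 + g\right)} = \frac{132}{g \left(-5 + g\right)}$)
$\sqrt{f{\left(S \right)} + c} = \sqrt{\frac{132}{\left(- \frac{1}{197}\right) \left(-5 - \frac{1}{197}\right)} + 1294} = \sqrt{132 \left(-197\right) \frac{1}{- \frac{986}{197}} + 1294} = \sqrt{132 \left(-197\right) \left(- \frac{197}{986}\right) + 1294} = \sqrt{\frac{2561394}{493} + 1294} = \sqrt{\frac{3199336}{493}} = \frac{2 \sqrt{394318162}}{493}$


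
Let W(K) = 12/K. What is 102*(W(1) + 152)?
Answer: 16728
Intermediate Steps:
102*(W(1) + 152) = 102*(12/1 + 152) = 102*(12*1 + 152) = 102*(12 + 152) = 102*164 = 16728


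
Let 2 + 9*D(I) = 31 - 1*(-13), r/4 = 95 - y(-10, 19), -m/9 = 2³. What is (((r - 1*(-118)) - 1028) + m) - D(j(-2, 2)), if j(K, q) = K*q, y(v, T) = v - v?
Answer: -1820/3 ≈ -606.67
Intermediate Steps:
y(v, T) = 0
m = -72 (m = -9*2³ = -9*8 = -72)
r = 380 (r = 4*(95 - 1*0) = 4*(95 + 0) = 4*95 = 380)
D(I) = 14/3 (D(I) = -2/9 + (31 - 1*(-13))/9 = -2/9 + (31 + 13)/9 = -2/9 + (⅑)*44 = -2/9 + 44/9 = 14/3)
(((r - 1*(-118)) - 1028) + m) - D(j(-2, 2)) = (((380 - 1*(-118)) - 1028) - 72) - 1*14/3 = (((380 + 118) - 1028) - 72) - 14/3 = ((498 - 1028) - 72) - 14/3 = (-530 - 72) - 14/3 = -602 - 14/3 = -1820/3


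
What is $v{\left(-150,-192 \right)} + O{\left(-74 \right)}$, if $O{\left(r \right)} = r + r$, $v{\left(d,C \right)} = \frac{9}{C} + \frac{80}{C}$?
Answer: $- \frac{28505}{192} \approx -148.46$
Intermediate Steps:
$v{\left(d,C \right)} = \frac{89}{C}$
$O{\left(r \right)} = 2 r$
$v{\left(-150,-192 \right)} + O{\left(-74 \right)} = \frac{89}{-192} + 2 \left(-74\right) = 89 \left(- \frac{1}{192}\right) - 148 = - \frac{89}{192} - 148 = - \frac{28505}{192}$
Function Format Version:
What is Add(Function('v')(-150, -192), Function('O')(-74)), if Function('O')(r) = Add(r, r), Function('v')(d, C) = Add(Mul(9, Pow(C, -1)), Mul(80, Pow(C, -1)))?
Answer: Rational(-28505, 192) ≈ -148.46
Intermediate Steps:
Function('v')(d, C) = Mul(89, Pow(C, -1))
Function('O')(r) = Mul(2, r)
Add(Function('v')(-150, -192), Function('O')(-74)) = Add(Mul(89, Pow(-192, -1)), Mul(2, -74)) = Add(Mul(89, Rational(-1, 192)), -148) = Add(Rational(-89, 192), -148) = Rational(-28505, 192)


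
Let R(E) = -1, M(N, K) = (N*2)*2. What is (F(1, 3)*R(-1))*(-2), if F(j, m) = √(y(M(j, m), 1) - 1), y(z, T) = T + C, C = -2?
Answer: 2*I*√2 ≈ 2.8284*I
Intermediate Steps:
M(N, K) = 4*N (M(N, K) = (2*N)*2 = 4*N)
y(z, T) = -2 + T (y(z, T) = T - 2 = -2 + T)
F(j, m) = I*√2 (F(j, m) = √((-2 + 1) - 1) = √(-1 - 1) = √(-2) = I*√2)
(F(1, 3)*R(-1))*(-2) = ((I*√2)*(-1))*(-2) = -I*√2*(-2) = 2*I*√2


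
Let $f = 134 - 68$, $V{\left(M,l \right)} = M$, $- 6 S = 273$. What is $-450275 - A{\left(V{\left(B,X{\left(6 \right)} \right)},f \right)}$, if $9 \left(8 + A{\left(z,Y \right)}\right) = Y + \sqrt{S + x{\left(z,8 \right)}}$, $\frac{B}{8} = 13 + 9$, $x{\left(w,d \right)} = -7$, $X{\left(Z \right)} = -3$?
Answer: $- \frac{1350823}{3} - \frac{i \sqrt{210}}{18} \approx -4.5027 \cdot 10^{5} - 0.80508 i$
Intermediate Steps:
$B = 176$ ($B = 8 \left(13 + 9\right) = 8 \cdot 22 = 176$)
$S = - \frac{91}{2}$ ($S = \left(- \frac{1}{6}\right) 273 = - \frac{91}{2} \approx -45.5$)
$f = 66$
$A{\left(z,Y \right)} = -8 + \frac{Y}{9} + \frac{i \sqrt{210}}{18}$ ($A{\left(z,Y \right)} = -8 + \frac{Y + \sqrt{- \frac{91}{2} - 7}}{9} = -8 + \frac{Y + \sqrt{- \frac{105}{2}}}{9} = -8 + \frac{Y + \frac{i \sqrt{210}}{2}}{9} = -8 + \left(\frac{Y}{9} + \frac{i \sqrt{210}}{18}\right) = -8 + \frac{Y}{9} + \frac{i \sqrt{210}}{18}$)
$-450275 - A{\left(V{\left(B,X{\left(6 \right)} \right)},f \right)} = -450275 - \left(-8 + \frac{1}{9} \cdot 66 + \frac{i \sqrt{210}}{18}\right) = -450275 - \left(-8 + \frac{22}{3} + \frac{i \sqrt{210}}{18}\right) = -450275 - \left(- \frac{2}{3} + \frac{i \sqrt{210}}{18}\right) = -450275 + \left(\frac{2}{3} - \frac{i \sqrt{210}}{18}\right) = - \frac{1350823}{3} - \frac{i \sqrt{210}}{18}$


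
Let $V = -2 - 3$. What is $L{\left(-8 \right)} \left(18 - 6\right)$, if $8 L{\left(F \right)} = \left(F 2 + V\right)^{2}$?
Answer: $\frac{1323}{2} \approx 661.5$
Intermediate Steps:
$V = -5$
$L{\left(F \right)} = \frac{\left(-5 + 2 F\right)^{2}}{8}$ ($L{\left(F \right)} = \frac{\left(F 2 - 5\right)^{2}}{8} = \frac{\left(2 F - 5\right)^{2}}{8} = \frac{\left(-5 + 2 F\right)^{2}}{8}$)
$L{\left(-8 \right)} \left(18 - 6\right) = \frac{\left(-5 + 2 \left(-8\right)\right)^{2}}{8} \left(18 - 6\right) = \frac{\left(-5 - 16\right)^{2}}{8} \cdot 12 = \frac{\left(-21\right)^{2}}{8} \cdot 12 = \frac{1}{8} \cdot 441 \cdot 12 = \frac{441}{8} \cdot 12 = \frac{1323}{2}$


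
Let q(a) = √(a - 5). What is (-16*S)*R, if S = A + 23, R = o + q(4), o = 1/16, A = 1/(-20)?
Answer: -459/20 - 1836*I/5 ≈ -22.95 - 367.2*I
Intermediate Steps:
A = -1/20 ≈ -0.050000
q(a) = √(-5 + a)
o = 1/16 ≈ 0.062500
R = 1/16 + I (R = 1/16 + √(-5 + 4) = 1/16 + √(-1) = 1/16 + I ≈ 0.0625 + 1.0*I)
S = 459/20 (S = -1/20 + 23 = 459/20 ≈ 22.950)
(-16*S)*R = (-16*459/20)*(1/16 + I) = -1836*(1/16 + I)/5 = -459/20 - 1836*I/5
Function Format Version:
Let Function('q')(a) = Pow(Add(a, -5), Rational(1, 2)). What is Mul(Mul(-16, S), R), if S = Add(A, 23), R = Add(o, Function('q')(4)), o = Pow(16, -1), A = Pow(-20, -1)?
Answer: Add(Rational(-459, 20), Mul(Rational(-1836, 5), I)) ≈ Add(-22.950, Mul(-367.20, I))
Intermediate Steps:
A = Rational(-1, 20) ≈ -0.050000
Function('q')(a) = Pow(Add(-5, a), Rational(1, 2))
o = Rational(1, 16) ≈ 0.062500
R = Add(Rational(1, 16), I) (R = Add(Rational(1, 16), Pow(Add(-5, 4), Rational(1, 2))) = Add(Rational(1, 16), Pow(-1, Rational(1, 2))) = Add(Rational(1, 16), I) ≈ Add(0.062500, Mul(1.0000, I)))
S = Rational(459, 20) (S = Add(Rational(-1, 20), 23) = Rational(459, 20) ≈ 22.950)
Mul(Mul(-16, S), R) = Mul(Mul(-16, Rational(459, 20)), Add(Rational(1, 16), I)) = Mul(Rational(-1836, 5), Add(Rational(1, 16), I)) = Add(Rational(-459, 20), Mul(Rational(-1836, 5), I))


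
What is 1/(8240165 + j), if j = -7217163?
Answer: 1/1023002 ≈ 9.7752e-7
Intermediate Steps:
1/(8240165 + j) = 1/(8240165 - 7217163) = 1/1023002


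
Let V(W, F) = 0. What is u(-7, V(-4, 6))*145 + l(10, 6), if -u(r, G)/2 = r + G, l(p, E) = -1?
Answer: 2029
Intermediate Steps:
u(r, G) = -2*G - 2*r (u(r, G) = -2*(r + G) = -2*(G + r) = -2*G - 2*r)
u(-7, V(-4, 6))*145 + l(10, 6) = (-2*0 - 2*(-7))*145 - 1 = (0 + 14)*145 - 1 = 14*145 - 1 = 2030 - 1 = 2029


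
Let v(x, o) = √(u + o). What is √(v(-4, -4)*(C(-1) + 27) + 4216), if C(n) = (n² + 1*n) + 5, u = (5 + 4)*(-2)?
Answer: 2*√(1054 + 8*I*√22) ≈ 64.941 + 1.1556*I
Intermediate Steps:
u = -18 (u = 9*(-2) = -18)
C(n) = 5 + n + n² (C(n) = (n² + n) + 5 = (n + n²) + 5 = 5 + n + n²)
v(x, o) = √(-18 + o)
√(v(-4, -4)*(C(-1) + 27) + 4216) = √(√(-18 - 4)*((5 - 1 + (-1)²) + 27) + 4216) = √(√(-22)*((5 - 1 + 1) + 27) + 4216) = √((I*√22)*(5 + 27) + 4216) = √((I*√22)*32 + 4216) = √(32*I*√22 + 4216) = √(4216 + 32*I*√22)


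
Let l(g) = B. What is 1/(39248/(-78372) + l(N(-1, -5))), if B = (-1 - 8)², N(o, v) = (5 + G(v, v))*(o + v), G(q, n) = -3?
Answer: 19593/1577221 ≈ 0.012422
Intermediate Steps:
N(o, v) = 2*o + 2*v (N(o, v) = (5 - 3)*(o + v) = 2*(o + v) = 2*o + 2*v)
B = 81 (B = (-9)² = 81)
l(g) = 81
1/(39248/(-78372) + l(N(-1, -5))) = 1/(39248/(-78372) + 81) = 1/(39248*(-1/78372) + 81) = 1/(-9812/19593 + 81) = 1/(1577221/19593) = 19593/1577221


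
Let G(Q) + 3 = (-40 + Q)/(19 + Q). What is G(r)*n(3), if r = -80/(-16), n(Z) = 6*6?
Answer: -321/2 ≈ -160.50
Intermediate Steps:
n(Z) = 36
r = 5 (r = -80*(-1/16) = 5)
G(Q) = -3 + (-40 + Q)/(19 + Q)
G(r)*n(3) = ((-97 - 2*5)/(19 + 5))*36 = ((-97 - 10)/24)*36 = ((1/24)*(-107))*36 = -107/24*36 = -321/2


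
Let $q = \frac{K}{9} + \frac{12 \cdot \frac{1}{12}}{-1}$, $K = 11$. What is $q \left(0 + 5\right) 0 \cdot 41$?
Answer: $0$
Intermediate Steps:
$q = \frac{2}{9}$ ($q = \frac{11}{9} + \frac{12 \cdot \frac{1}{12}}{-1} = 11 \cdot \frac{1}{9} + 12 \cdot \frac{1}{12} \left(-1\right) = \frac{11}{9} + 1 \left(-1\right) = \frac{11}{9} - 1 = \frac{2}{9} \approx 0.22222$)
$q \left(0 + 5\right) 0 \cdot 41 = \frac{2 \left(0 + 5\right) 0}{9} \cdot 41 = \frac{2 \cdot 5 \cdot 0}{9} \cdot 41 = \frac{2}{9} \cdot 0 \cdot 41 = 0 \cdot 41 = 0$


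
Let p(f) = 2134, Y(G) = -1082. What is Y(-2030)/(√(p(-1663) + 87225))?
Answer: -1082*√89359/89359 ≈ -3.6196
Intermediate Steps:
Y(-2030)/(√(p(-1663) + 87225)) = -1082/√(2134 + 87225) = -1082*√89359/89359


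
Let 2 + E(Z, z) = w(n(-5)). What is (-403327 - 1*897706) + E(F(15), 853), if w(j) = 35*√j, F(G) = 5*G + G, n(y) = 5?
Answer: -1301035 + 35*√5 ≈ -1.3010e+6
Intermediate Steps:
F(G) = 6*G
E(Z, z) = -2 + 35*√5
(-403327 - 1*897706) + E(F(15), 853) = (-403327 - 1*897706) + (-2 + 35*√5) = (-403327 - 897706) + (-2 + 35*√5) = -1301033 + (-2 + 35*√5) = -1301035 + 35*√5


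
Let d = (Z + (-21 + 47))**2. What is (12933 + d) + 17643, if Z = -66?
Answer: 32176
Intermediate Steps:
d = 1600 (d = (-66 + (-21 + 47))**2 = (-66 + 26)**2 = (-40)**2 = 1600)
(12933 + d) + 17643 = (12933 + 1600) + 17643 = 14533 + 17643 = 32176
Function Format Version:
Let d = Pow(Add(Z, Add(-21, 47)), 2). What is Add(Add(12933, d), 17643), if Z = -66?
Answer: 32176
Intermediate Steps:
d = 1600 (d = Pow(Add(-66, Add(-21, 47)), 2) = Pow(Add(-66, 26), 2) = Pow(-40, 2) = 1600)
Add(Add(12933, d), 17643) = Add(Add(12933, 1600), 17643) = Add(14533, 17643) = 32176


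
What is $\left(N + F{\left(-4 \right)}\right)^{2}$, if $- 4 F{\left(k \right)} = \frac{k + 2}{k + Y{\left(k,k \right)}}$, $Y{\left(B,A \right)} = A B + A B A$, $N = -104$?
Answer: $\frac{117007489}{10816} \approx 10818.0$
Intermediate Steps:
$Y{\left(B,A \right)} = A B + B A^{2}$
$F{\left(k \right)} = - \frac{2 + k}{4 \left(k + k^{2} \left(1 + k\right)\right)}$ ($F{\left(k \right)} = - \frac{\left(k + 2\right) \frac{1}{k + k k \left(1 + k\right)}}{4} = - \frac{\left(2 + k\right) \frac{1}{k + k^{2} \left(1 + k\right)}}{4} = - \frac{\frac{1}{k + k^{2} \left(1 + k\right)} \left(2 + k\right)}{4} = - \frac{2 + k}{4 \left(k + k^{2} \left(1 + k\right)\right)}$)
$\left(N + F{\left(-4 \right)}\right)^{2} = \left(-104 + \frac{-2 - -4}{4 \left(-4\right) \left(1 - 4 \left(1 - 4\right)\right)}\right)^{2} = \left(-104 + \frac{1}{4} \left(- \frac{1}{4}\right) \frac{1}{1 - -12} \left(-2 + 4\right)\right)^{2} = \left(-104 + \frac{1}{4} \left(- \frac{1}{4}\right) \frac{1}{1 + 12} \cdot 2\right)^{2} = \left(-104 + \frac{1}{4} \left(- \frac{1}{4}\right) \frac{1}{13} \cdot 2\right)^{2} = \left(-104 - \frac{1}{104}\right)^{2} = \left(- \frac{10817}{104}\right)^{2} = \frac{117007489}{10816}$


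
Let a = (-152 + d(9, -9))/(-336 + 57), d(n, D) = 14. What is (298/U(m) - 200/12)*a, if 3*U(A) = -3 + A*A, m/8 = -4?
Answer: -2224928/284859 ≈ -7.8106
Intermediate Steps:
m = -32 (m = 8*(-4) = -32)
U(A) = -1 + A²/3 (U(A) = (-3 + A*A)/3 = (-3 + A²)/3 = -1 + A²/3)
a = 46/93 (a = (-152 + 14)/(-336 + 57) = -138/(-279) = -138*(-1/279) = 46/93 ≈ 0.49462)
(298/U(m) - 200/12)*a = (298/(-1 + (⅓)*(-32)²) - 200/12)*(46/93) = (298/(-1 + (⅓)*1024) - 200*1/12)*(46/93) = (298/(-1 + 1024/3) - 50/3)*(46/93) = (298/(1021/3) - 50/3)*(46/93) = (298*(3/1021) - 50/3)*(46/93) = (894/1021 - 50/3)*(46/93) = -48368/3063*46/93 = -2224928/284859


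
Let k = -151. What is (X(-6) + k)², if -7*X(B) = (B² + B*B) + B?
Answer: 1261129/49 ≈ 25737.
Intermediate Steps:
X(B) = -2*B²/7 - B/7 (X(B) = -((B² + B*B) + B)/7 = -((B² + B²) + B)/7 = -(2*B² + B)/7 = -(B + 2*B²)/7 = -2*B²/7 - B/7)
(X(-6) + k)² = (-⅐*(-6)*(1 + 2*(-6)) - 151)² = (-⅐*(-6)*(1 - 12) - 151)² = (-⅐*(-6)*(-11) - 151)² = (-66/7 - 151)² = (-1123/7)² = 1261129/49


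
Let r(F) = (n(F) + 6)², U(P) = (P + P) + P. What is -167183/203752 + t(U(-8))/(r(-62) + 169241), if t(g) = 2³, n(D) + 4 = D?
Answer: -28894446887/35216699432 ≈ -0.82048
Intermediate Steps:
U(P) = 3*P (U(P) = 2*P + P = 3*P)
n(D) = -4 + D
t(g) = 8
r(F) = (2 + F)² (r(F) = ((-4 + F) + 6)² = (2 + F)²)
-167183/203752 + t(U(-8))/(r(-62) + 169241) = -167183/203752 + 8/((2 - 62)² + 169241) = -167183*1/203752 + 8/((-60)² + 169241) = -167183/203752 + 8/(3600 + 169241) = -167183/203752 + 8/172841 = -28894446887/35216699432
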